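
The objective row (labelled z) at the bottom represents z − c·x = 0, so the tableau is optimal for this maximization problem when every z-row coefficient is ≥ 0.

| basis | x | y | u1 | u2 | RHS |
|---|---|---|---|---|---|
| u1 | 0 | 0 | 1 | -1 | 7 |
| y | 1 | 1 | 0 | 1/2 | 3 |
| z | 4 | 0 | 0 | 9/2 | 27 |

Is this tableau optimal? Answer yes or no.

yes

Every z-row coefficient is ≥ 0, so the tableau is optimal.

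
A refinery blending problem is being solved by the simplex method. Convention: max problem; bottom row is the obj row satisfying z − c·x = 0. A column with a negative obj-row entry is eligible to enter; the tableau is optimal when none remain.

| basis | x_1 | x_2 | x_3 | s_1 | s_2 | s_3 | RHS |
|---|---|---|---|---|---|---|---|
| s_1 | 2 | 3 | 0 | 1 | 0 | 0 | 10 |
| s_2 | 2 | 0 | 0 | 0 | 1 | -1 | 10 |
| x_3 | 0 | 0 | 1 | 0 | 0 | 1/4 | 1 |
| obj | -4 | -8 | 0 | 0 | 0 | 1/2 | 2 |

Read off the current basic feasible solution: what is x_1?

x_1 is not in the basis, so in the current basic feasible solution x_1 = 0.

0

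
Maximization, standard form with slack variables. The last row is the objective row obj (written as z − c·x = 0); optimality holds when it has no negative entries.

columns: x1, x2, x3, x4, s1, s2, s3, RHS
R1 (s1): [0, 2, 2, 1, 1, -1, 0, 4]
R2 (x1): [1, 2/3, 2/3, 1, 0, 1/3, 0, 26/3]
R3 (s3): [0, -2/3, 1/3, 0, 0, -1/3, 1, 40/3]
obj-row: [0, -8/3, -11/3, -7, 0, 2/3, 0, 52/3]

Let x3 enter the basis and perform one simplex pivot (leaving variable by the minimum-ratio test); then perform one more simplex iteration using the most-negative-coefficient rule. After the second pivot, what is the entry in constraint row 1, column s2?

-1

Ratio test on column x3 — row 1: 4/2 = 2; row 2: (26/3)/(2/3) = 13; row 3: (40/3)/(1/3) = 40. Minimum is 2 at row 1 (s1 leaves); pivot element 2.
Divide row 1 by 2; eliminate column x3 from the other rows.
Second iteration: most negative obj-row entry is -31/6 in column x4, so x4 enters.
Ratio test on column x4 — row 1: 2/(1/2) = 4; row 2: (22/3)/(2/3) = 11; row 3: entry -1/6 ≤ 0. Minimum is 4 at row 1 (x3 leaves); pivot element 1/2.
Divide row 1 by 1/2; eliminate column x4 from the other rows.
After both pivots, the entry at constraint row 1, column s2 is -1.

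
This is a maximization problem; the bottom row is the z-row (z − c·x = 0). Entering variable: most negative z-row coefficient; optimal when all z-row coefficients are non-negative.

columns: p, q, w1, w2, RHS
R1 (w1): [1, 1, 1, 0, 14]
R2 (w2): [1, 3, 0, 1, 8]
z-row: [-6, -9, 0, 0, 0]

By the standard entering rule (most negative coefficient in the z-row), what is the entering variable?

q

Negative z-row entries: p: -6, q: -9.
The most negative is -9 in column q, so q enters.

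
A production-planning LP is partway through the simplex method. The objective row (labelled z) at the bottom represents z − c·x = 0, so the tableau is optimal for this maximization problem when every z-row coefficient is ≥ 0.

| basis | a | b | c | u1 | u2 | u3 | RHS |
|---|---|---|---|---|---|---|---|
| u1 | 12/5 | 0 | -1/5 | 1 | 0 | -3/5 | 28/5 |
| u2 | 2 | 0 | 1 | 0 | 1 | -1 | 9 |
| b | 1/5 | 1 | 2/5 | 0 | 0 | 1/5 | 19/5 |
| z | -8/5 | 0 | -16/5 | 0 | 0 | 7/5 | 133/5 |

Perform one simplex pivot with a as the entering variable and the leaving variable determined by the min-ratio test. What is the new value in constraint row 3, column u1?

-1/12

Ratio test on column a — row 1: (28/5)/(12/5) = 7/3; row 2: 9/2 = 9/2; row 3: (19/5)/(1/5) = 19. Minimum is 7/3 at row 1 (u1 leaves); pivot element 12/5.
Divide row 1 by 12/5; eliminate column a from the other rows.
Row 3 update in column u1: 0 − (1/5)·(5/12) = -1/12.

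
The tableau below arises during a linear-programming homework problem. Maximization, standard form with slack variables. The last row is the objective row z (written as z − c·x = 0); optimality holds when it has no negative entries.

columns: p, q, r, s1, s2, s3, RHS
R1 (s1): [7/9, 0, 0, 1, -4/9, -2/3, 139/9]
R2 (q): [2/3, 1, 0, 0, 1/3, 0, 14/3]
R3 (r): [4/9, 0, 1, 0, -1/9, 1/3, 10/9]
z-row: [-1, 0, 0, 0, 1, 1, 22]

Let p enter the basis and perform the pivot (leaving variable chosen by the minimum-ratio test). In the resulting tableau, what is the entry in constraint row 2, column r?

Ratio test on column p — row 1: (139/9)/(7/9) = 139/7; row 2: (14/3)/(2/3) = 7; row 3: (10/9)/(4/9) = 5/2. Minimum is 5/2 at row 3 (r leaves); pivot element 4/9.
Divide row 3 by 4/9; eliminate column p from the other rows.
Row 2 update in column r: 0 − (2/3)·(9/4) = -3/2.

-3/2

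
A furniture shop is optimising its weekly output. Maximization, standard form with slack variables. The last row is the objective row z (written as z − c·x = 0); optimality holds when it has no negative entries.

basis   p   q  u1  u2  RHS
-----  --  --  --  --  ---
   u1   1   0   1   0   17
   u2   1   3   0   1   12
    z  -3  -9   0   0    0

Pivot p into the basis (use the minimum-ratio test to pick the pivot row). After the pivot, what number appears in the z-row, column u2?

Ratio test on column p — row 1: 17/1 = 17; row 2: 12/1 = 12. Minimum is 12 at row 2 (u2 leaves); pivot element 1.
Divide row 2 by 1; eliminate column p from the other rows.
z-row update in column u2: 0 − (-3)·1 = 3.

3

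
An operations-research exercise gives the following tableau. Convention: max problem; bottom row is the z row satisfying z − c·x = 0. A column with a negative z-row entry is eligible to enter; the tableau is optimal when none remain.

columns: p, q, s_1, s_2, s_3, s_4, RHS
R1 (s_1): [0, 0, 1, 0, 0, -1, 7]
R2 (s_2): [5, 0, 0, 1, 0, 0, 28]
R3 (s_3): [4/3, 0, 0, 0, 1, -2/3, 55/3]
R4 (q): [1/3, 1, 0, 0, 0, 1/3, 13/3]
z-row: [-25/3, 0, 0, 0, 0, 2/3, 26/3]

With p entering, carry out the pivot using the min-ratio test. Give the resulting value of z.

Ratio test on column p — row 1: entry 0 ≤ 0; row 2: 28/5 = 28/5; row 3: (55/3)/(4/3) = 55/4; row 4: (13/3)/(1/3) = 13. Minimum is 28/5 at row 2 (s_2 leaves); pivot element 5.
Pivot on row 2; the z-row RHS becomes 26/3 − (-25/3)·(28/5) = 166/3.

166/3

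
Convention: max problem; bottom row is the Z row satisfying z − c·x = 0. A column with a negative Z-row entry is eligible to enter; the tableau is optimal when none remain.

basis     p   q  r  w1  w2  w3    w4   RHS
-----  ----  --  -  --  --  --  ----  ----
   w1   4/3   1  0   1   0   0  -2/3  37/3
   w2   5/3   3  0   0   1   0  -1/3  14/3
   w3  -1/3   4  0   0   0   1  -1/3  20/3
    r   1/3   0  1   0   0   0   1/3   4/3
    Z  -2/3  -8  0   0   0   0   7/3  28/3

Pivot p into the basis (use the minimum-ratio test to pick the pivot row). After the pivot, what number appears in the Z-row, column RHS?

Ratio test on column p — row 1: (37/3)/(4/3) = 37/4; row 2: (14/3)/(5/3) = 14/5; row 3: entry -1/3 ≤ 0; row 4: (4/3)/(1/3) = 4. Minimum is 14/5 at row 2 (w2 leaves); pivot element 5/3.
Divide row 2 by 5/3; eliminate column p from the other rows.
Z-row update in column RHS: 28/3 − (-2/3)·(14/5) = 56/5.

56/5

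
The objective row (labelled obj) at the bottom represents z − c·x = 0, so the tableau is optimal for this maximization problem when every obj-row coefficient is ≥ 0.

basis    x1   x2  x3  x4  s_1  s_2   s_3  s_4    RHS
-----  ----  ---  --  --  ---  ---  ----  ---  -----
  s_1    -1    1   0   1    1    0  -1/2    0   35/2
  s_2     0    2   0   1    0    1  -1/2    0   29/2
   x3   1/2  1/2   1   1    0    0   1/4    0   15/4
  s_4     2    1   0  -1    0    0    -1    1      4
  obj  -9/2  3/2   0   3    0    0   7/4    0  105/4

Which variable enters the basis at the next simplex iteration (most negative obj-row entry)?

Negative obj-row entries: x1: -9/2.
The most negative is -9/2 in column x1, so x1 enters.

x1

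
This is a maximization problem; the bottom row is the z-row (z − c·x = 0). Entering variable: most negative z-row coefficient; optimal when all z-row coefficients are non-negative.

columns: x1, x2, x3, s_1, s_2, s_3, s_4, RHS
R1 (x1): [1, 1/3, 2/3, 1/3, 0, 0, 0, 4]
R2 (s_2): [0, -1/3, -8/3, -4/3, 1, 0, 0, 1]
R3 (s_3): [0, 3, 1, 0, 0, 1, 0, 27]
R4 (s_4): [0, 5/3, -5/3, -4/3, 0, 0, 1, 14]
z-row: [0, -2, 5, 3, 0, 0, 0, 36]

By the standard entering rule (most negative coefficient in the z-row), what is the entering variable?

x2

Negative z-row entries: x2: -2.
The most negative is -2 in column x2, so x2 enters.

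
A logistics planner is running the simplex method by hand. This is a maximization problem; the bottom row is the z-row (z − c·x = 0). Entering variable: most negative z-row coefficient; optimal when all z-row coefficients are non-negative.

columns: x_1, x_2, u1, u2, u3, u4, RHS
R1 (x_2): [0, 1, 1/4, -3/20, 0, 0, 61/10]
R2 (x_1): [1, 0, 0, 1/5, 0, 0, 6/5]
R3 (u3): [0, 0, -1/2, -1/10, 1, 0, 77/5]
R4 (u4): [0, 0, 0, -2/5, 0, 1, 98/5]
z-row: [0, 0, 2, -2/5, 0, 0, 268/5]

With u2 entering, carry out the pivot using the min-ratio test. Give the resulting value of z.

Ratio test on column u2 — row 1: entry -3/20 ≤ 0; row 2: (6/5)/(1/5) = 6; row 3: entry -1/10 ≤ 0; row 4: entry -2/5 ≤ 0. Minimum is 6 at row 2 (x_1 leaves); pivot element 1/5.
Pivot on row 2; the z-row RHS becomes 268/5 − (-2/5)·6 = 56.

56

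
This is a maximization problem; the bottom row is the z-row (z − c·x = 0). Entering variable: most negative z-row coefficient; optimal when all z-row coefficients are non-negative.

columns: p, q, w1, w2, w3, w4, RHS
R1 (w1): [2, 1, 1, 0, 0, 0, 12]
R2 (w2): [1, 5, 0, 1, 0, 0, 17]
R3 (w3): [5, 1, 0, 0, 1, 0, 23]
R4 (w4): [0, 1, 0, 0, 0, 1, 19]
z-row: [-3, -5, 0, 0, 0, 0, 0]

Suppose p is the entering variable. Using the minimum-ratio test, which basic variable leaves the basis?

w3

Column p entries and ratios — w1: 12/2 = 6; w2: 17/1 = 17; w3: 23/5 = 23/5; w4: 0 ≤ 0, skip.
Smallest ratio is 23/5 in the row of w3, so w3 leaves.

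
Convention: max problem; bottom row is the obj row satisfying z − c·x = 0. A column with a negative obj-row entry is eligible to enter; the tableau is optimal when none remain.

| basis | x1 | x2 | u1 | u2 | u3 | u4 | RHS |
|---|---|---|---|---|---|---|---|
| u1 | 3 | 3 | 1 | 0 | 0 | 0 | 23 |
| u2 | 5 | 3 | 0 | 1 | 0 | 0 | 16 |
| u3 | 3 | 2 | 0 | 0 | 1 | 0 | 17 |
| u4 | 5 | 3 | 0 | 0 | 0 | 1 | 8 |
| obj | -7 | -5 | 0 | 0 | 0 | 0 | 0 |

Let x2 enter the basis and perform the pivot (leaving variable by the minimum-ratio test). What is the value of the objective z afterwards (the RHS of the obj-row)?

Ratio test on column x2 — row 1: 23/3 = 23/3; row 2: 16/3 = 16/3; row 3: 17/2 = 17/2; row 4: 8/3 = 8/3. Minimum is 8/3 at row 4 (u4 leaves); pivot element 3.
Pivot on row 4; the obj-row RHS becomes 0 − (-5)·(8/3) = 40/3.

40/3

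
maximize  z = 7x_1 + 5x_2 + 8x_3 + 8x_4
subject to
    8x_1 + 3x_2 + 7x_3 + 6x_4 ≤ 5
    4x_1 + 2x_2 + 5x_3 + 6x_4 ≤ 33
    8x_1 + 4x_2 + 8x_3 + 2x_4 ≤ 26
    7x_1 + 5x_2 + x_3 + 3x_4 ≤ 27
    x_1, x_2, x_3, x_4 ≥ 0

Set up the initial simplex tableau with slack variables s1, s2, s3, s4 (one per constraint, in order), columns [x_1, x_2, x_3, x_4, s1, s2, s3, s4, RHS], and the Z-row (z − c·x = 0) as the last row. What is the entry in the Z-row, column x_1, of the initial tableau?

-7

The Z-row carries the negated objective coefficients: the x_1 entry is -7.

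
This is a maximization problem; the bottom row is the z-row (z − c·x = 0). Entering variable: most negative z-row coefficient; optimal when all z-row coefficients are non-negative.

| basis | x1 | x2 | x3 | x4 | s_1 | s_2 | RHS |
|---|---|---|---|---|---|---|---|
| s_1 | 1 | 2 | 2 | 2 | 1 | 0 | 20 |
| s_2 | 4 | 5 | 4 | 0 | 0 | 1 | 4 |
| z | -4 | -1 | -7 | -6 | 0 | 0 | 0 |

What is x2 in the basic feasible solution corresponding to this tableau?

x2 is not in the basis, so in the current basic feasible solution x2 = 0.

0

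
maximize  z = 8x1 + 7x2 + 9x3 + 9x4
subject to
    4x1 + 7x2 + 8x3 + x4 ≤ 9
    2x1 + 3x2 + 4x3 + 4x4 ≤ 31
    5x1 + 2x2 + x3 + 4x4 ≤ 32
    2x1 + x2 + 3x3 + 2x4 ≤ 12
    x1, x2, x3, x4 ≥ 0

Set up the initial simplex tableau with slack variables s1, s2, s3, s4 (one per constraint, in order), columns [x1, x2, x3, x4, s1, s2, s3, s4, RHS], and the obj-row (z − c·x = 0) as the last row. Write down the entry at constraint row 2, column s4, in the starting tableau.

Slack s4 belongs to constraint 4; its column is the unit vector e_4, so the entry in row 2 is 0.

0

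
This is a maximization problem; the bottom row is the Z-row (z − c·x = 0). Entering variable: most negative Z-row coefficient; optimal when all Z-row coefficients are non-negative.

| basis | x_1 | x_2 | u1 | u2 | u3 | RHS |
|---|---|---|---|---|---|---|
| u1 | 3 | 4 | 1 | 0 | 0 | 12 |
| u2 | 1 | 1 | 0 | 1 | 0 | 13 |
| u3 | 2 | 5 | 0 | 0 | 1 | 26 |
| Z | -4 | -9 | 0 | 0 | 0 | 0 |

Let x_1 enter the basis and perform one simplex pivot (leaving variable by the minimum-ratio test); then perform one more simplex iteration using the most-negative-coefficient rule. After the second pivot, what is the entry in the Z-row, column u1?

9/4

Ratio test on column x_1 — row 1: 12/3 = 4; row 2: 13/1 = 13; row 3: 26/2 = 13. Minimum is 4 at row 1 (u1 leaves); pivot element 3.
Divide row 1 by 3; eliminate column x_1 from the other rows.
Second iteration: most negative Z-row entry is -11/3 in column x_2, so x_2 enters.
Ratio test on column x_2 — row 1: 4/(4/3) = 3; row 2: entry -1/3 ≤ 0; row 3: 18/(7/3) = 54/7. Minimum is 3 at row 1 (x_1 leaves); pivot element 4/3.
Divide row 1 by 4/3; eliminate column x_2 from the other rows.
After both pivots, the entry at the Z-row, column u1 is 9/4.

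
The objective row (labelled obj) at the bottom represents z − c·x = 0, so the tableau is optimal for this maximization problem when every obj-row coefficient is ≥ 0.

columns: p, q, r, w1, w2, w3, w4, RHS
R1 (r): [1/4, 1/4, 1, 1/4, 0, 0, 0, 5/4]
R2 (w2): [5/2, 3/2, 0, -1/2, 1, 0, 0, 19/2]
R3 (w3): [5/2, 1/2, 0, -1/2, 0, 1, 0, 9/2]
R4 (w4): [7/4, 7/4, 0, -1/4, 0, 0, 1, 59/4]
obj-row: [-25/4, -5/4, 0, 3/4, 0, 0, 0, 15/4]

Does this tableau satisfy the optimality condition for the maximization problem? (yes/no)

no

The obj-row has a negative entry -25/4 in column p, so it is not optimal.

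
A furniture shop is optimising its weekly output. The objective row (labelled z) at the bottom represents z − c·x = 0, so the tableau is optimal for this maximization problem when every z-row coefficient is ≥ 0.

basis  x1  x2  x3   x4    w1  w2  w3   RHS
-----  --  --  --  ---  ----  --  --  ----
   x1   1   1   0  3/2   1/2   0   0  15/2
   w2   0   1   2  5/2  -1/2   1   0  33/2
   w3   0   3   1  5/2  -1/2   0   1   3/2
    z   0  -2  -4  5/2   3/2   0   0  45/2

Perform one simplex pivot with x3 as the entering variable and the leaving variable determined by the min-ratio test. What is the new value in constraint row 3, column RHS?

3/2

Ratio test on column x3 — row 1: entry 0 ≤ 0; row 2: (33/2)/2 = 33/4; row 3: (3/2)/1 = 3/2. Minimum is 3/2 at row 3 (w3 leaves); pivot element 1.
Divide row 3 by 1; eliminate column x3 from the other rows.
In the new row 3, the RHS entry is the old entry divided by the pivot: (3/2)/1 = 3/2.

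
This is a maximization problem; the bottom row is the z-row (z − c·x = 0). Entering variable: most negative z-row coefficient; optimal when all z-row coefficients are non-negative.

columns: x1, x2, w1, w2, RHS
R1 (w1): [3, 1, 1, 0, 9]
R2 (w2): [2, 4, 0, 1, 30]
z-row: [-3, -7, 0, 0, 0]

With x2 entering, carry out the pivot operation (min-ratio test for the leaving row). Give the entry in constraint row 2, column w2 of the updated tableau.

1/4

Ratio test on column x2 — row 1: 9/1 = 9; row 2: 30/4 = 15/2. Minimum is 15/2 at row 2 (w2 leaves); pivot element 4.
Divide row 2 by 4; eliminate column x2 from the other rows.
In the new row 2, the w2 entry is the old entry divided by the pivot: 1/4 = 1/4.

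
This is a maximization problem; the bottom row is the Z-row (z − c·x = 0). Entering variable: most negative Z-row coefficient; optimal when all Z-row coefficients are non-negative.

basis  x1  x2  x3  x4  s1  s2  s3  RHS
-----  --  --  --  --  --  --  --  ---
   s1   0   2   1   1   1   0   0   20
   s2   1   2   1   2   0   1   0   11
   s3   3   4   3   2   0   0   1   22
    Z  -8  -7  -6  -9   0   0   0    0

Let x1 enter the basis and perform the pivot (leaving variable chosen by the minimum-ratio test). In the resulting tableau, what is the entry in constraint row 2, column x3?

Ratio test on column x1 — row 1: entry 0 ≤ 0; row 2: 11/1 = 11; row 3: 22/3 = 22/3. Minimum is 22/3 at row 3 (s3 leaves); pivot element 3.
Divide row 3 by 3; eliminate column x1 from the other rows.
Row 2 update in column x3: 1 − 1·1 = 0.

0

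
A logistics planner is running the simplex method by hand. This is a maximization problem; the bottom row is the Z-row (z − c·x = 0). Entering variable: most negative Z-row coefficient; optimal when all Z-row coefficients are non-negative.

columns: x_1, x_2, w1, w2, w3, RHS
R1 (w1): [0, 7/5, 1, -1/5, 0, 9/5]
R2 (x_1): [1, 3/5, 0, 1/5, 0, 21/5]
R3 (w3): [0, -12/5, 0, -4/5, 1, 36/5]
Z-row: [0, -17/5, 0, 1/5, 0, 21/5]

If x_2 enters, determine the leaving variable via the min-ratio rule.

w1

Column x_2 entries and ratios — w1: (9/5)/(7/5) = 9/7; x_1: (21/5)/(3/5) = 7; w3: -12/5 ≤ 0, skip.
Smallest ratio is 9/7 in the row of w1, so w1 leaves.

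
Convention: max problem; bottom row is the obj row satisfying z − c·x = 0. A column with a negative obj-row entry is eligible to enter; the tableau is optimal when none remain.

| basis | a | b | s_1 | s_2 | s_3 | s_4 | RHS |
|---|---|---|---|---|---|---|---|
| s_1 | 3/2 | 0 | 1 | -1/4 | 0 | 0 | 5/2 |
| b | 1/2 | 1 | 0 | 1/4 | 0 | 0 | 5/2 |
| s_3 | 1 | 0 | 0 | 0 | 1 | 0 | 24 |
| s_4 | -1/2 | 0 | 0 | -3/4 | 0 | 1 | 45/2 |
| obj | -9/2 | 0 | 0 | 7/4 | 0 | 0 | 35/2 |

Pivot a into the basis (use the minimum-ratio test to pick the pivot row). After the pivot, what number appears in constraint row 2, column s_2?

Ratio test on column a — row 1: (5/2)/(3/2) = 5/3; row 2: (5/2)/(1/2) = 5; row 3: 24/1 = 24; row 4: entry -1/2 ≤ 0. Minimum is 5/3 at row 1 (s_1 leaves); pivot element 3/2.
Divide row 1 by 3/2; eliminate column a from the other rows.
Row 2 update in column s_2: 1/4 − (1/2)·(-1/6) = 1/3.

1/3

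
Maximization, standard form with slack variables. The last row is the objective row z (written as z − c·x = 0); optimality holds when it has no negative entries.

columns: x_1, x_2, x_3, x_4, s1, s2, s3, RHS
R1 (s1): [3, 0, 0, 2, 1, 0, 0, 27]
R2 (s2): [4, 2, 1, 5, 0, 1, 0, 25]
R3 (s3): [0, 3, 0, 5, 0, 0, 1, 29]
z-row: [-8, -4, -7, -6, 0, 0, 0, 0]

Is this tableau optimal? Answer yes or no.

The z-row has a negative entry -8 in column x_1, so it is not optimal.

no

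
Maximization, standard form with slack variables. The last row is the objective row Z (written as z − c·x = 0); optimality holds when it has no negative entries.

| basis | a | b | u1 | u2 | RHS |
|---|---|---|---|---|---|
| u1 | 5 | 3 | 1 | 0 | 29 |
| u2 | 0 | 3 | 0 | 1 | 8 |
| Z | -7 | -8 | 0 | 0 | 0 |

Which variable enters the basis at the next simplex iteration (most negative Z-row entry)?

Negative Z-row entries: a: -7, b: -8.
The most negative is -8 in column b, so b enters.

b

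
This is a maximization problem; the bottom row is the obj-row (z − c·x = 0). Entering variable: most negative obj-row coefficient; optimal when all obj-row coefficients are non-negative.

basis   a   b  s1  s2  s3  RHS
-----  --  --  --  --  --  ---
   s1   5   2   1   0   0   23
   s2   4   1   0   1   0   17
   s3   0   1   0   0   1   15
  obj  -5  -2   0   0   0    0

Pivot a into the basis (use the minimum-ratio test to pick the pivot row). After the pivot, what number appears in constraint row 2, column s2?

Ratio test on column a — row 1: 23/5 = 23/5; row 2: 17/4 = 17/4; row 3: entry 0 ≤ 0. Minimum is 17/4 at row 2 (s2 leaves); pivot element 4.
Divide row 2 by 4; eliminate column a from the other rows.
In the new row 2, the s2 entry is the old entry divided by the pivot: 1/4 = 1/4.

1/4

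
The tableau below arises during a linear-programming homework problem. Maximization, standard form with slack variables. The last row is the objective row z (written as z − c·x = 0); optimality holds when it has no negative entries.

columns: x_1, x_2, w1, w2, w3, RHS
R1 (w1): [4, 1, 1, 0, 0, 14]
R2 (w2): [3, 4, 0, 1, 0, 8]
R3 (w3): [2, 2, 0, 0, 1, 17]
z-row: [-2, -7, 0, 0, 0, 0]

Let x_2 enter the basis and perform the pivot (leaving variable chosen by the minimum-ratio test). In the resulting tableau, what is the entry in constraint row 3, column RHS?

13

Ratio test on column x_2 — row 1: 14/1 = 14; row 2: 8/4 = 2; row 3: 17/2 = 17/2. Minimum is 2 at row 2 (w2 leaves); pivot element 4.
Divide row 2 by 4; eliminate column x_2 from the other rows.
Row 3 update in column RHS: 17 − 2·2 = 13.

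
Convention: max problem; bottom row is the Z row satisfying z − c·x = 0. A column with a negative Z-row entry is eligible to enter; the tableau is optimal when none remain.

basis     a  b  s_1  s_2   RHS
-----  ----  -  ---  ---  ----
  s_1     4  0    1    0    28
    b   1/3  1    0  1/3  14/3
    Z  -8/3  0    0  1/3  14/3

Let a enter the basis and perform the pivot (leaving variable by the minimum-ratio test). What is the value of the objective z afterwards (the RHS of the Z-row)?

Ratio test on column a — row 1: 28/4 = 7; row 2: (14/3)/(1/3) = 14. Minimum is 7 at row 1 (s_1 leaves); pivot element 4.
Pivot on row 1; the Z-row RHS becomes 14/3 − (-8/3)·7 = 70/3.

70/3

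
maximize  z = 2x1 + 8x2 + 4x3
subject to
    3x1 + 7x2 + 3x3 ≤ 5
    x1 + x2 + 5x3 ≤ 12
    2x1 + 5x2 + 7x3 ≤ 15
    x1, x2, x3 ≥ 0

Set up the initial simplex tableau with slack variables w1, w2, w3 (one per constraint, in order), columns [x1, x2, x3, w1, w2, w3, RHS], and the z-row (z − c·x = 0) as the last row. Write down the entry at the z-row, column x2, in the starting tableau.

The z-row carries the negated objective coefficients: the x2 entry is -8.

-8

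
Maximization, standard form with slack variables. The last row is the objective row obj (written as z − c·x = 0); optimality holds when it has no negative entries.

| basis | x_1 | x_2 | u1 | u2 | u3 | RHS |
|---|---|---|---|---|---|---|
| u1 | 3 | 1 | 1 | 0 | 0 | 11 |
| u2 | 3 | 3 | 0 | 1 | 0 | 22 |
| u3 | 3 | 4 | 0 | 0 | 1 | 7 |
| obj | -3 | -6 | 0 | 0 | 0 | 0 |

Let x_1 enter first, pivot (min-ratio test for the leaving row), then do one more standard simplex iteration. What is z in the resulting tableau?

Ratio test on column x_1 — row 1: 11/3 = 11/3; row 2: 22/3 = 22/3; row 3: 7/3 = 7/3. Minimum is 7/3 at row 3 (u3 leaves); pivot element 3.
Pivot on row 3; the obj-row RHS becomes 0 − (-3)·(7/3) = 7.
Next entering variable (most negative obj-row entry -2): x_2.
Ratio test on column x_2 — row 1: entry -3 ≤ 0; row 2: entry -1 ≤ 0; row 3: (7/3)/(4/3) = 7/4. Minimum is 7/4 at row 3 (x_1 leaves); pivot element 4/3.
After the second pivot the obj-row RHS is 7 − (-2)·(7/4) = 21/2.

21/2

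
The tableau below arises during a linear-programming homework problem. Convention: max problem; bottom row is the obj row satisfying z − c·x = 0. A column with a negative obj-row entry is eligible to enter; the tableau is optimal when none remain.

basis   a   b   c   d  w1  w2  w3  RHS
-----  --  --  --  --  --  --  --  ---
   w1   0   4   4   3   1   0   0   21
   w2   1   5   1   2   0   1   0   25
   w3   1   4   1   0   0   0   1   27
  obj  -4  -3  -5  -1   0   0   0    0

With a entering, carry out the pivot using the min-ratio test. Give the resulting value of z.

Ratio test on column a — row 1: entry 0 ≤ 0; row 2: 25/1 = 25; row 3: 27/1 = 27. Minimum is 25 at row 2 (w2 leaves); pivot element 1.
Pivot on row 2; the obj-row RHS becomes 0 − (-4)·25 = 100.

100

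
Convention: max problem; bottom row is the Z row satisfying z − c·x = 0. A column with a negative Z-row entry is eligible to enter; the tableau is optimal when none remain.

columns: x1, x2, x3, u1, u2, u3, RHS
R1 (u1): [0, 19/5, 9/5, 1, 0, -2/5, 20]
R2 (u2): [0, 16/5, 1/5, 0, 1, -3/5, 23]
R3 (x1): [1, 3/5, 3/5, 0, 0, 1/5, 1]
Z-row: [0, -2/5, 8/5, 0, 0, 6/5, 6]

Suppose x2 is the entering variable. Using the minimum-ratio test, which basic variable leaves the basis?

Column x2 entries and ratios — u1: 20/(19/5) = 100/19; u2: 23/(16/5) = 115/16; x1: 1/(3/5) = 5/3.
Smallest ratio is 5/3 in the row of x1, so x1 leaves.

x1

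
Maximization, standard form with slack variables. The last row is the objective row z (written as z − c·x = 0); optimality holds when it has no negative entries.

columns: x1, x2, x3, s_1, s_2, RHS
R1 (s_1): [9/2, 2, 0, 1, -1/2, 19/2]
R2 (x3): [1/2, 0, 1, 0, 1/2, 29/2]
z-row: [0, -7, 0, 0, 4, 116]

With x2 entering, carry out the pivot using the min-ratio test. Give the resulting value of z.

Ratio test on column x2 — row 1: (19/2)/2 = 19/4; row 2: entry 0 ≤ 0. Minimum is 19/4 at row 1 (s_1 leaves); pivot element 2.
Pivot on row 1; the z-row RHS becomes 116 − (-7)·(19/4) = 597/4.

597/4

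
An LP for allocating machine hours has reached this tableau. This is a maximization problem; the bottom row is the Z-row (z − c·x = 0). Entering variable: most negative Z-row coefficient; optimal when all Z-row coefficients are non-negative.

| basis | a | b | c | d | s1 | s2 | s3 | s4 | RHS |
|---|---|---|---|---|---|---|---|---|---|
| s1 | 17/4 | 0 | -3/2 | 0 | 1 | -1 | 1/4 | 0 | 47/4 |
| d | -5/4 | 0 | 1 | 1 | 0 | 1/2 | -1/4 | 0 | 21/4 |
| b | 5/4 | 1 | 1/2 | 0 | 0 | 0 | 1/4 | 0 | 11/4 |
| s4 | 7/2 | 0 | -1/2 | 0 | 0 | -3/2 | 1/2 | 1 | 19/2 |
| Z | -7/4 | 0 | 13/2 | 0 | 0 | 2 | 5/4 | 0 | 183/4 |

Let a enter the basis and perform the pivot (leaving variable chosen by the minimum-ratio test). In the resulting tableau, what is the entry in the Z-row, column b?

7/5

Ratio test on column a — row 1: (47/4)/(17/4) = 47/17; row 2: entry -5/4 ≤ 0; row 3: (11/4)/(5/4) = 11/5; row 4: (19/2)/(7/2) = 19/7. Minimum is 11/5 at row 3 (b leaves); pivot element 5/4.
Divide row 3 by 5/4; eliminate column a from the other rows.
Z-row update in column b: 0 − (-7/4)·(4/5) = 7/5.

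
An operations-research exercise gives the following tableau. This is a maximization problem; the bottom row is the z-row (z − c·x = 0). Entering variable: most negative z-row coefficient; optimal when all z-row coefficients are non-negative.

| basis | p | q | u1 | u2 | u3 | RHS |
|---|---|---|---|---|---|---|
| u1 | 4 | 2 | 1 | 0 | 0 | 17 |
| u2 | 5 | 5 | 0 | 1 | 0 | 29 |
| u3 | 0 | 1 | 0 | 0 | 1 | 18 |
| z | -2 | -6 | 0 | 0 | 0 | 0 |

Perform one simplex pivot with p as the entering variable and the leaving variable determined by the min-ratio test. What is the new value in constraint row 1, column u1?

1/4

Ratio test on column p — row 1: 17/4 = 17/4; row 2: 29/5 = 29/5; row 3: entry 0 ≤ 0. Minimum is 17/4 at row 1 (u1 leaves); pivot element 4.
Divide row 1 by 4; eliminate column p from the other rows.
In the new row 1, the u1 entry is the old entry divided by the pivot: 1/4 = 1/4.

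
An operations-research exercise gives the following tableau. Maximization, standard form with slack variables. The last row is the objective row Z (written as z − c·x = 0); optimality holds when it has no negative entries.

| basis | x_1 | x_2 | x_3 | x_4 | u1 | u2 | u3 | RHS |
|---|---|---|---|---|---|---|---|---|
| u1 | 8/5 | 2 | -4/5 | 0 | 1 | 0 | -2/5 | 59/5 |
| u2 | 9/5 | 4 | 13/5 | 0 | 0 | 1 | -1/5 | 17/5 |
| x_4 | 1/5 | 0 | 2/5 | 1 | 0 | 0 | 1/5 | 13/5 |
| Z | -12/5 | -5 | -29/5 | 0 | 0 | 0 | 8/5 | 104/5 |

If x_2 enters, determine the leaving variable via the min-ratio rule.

Column x_2 entries and ratios — u1: (59/5)/2 = 59/10; u2: (17/5)/4 = 17/20; x_4: 0 ≤ 0, skip.
Smallest ratio is 17/20 in the row of u2, so u2 leaves.

u2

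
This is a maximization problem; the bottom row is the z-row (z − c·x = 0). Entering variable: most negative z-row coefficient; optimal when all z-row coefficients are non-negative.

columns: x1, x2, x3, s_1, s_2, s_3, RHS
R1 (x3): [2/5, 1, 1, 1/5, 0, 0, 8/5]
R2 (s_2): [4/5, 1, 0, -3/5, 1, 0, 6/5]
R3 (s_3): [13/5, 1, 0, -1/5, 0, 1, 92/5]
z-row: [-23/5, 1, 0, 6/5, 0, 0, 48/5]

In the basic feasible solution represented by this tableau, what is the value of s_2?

s_2 is basic (row 2); its value is the RHS of that row, 6/5.

6/5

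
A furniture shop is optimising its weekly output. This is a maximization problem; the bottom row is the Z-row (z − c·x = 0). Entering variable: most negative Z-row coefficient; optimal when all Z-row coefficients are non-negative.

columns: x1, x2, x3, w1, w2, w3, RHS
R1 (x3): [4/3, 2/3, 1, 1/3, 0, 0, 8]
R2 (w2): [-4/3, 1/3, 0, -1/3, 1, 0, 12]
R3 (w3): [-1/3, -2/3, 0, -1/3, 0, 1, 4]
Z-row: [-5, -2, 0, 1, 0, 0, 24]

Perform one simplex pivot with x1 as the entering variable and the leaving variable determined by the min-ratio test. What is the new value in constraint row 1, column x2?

1/2

Ratio test on column x1 — row 1: 8/(4/3) = 6; row 2: entry -4/3 ≤ 0; row 3: entry -1/3 ≤ 0. Minimum is 6 at row 1 (x3 leaves); pivot element 4/3.
Divide row 1 by 4/3; eliminate column x1 from the other rows.
In the new row 1, the x2 entry is the old entry divided by the pivot: (2/3)/(4/3) = 1/2.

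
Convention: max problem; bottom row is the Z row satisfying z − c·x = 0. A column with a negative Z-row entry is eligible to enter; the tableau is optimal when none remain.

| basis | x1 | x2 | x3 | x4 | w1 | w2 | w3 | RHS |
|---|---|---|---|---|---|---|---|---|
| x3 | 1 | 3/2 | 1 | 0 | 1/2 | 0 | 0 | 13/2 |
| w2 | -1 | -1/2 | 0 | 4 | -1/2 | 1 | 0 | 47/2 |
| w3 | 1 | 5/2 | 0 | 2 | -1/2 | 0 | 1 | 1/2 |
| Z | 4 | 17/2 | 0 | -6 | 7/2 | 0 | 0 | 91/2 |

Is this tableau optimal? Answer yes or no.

no

The Z-row has a negative entry -6 in column x4, so it is not optimal.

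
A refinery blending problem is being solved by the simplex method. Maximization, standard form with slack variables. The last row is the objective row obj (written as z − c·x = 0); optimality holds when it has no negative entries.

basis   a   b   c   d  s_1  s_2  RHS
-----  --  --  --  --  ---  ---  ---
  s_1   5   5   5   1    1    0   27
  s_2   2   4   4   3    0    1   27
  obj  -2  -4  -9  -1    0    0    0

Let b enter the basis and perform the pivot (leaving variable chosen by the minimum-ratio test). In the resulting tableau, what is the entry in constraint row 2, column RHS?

Ratio test on column b — row 1: 27/5 = 27/5; row 2: 27/4 = 27/4. Minimum is 27/5 at row 1 (s_1 leaves); pivot element 5.
Divide row 1 by 5; eliminate column b from the other rows.
Row 2 update in column RHS: 27 − 4·(27/5) = 27/5.

27/5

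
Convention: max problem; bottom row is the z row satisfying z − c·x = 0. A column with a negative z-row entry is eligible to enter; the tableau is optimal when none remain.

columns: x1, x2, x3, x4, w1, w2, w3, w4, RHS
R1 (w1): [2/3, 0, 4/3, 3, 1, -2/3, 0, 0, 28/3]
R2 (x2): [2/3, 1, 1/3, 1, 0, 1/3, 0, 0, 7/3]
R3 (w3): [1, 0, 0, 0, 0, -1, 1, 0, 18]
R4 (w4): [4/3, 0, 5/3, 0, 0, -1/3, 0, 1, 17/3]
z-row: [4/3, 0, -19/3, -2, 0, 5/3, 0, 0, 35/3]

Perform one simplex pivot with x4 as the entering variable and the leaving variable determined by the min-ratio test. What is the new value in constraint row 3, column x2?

0

Ratio test on column x4 — row 1: (28/3)/3 = 28/9; row 2: (7/3)/1 = 7/3; row 3: entry 0 ≤ 0; row 4: entry 0 ≤ 0. Minimum is 7/3 at row 2 (x2 leaves); pivot element 1.
Divide row 2 by 1; eliminate column x4 from the other rows.
Row 3 update in column x2: 0 − 0·1 = 0.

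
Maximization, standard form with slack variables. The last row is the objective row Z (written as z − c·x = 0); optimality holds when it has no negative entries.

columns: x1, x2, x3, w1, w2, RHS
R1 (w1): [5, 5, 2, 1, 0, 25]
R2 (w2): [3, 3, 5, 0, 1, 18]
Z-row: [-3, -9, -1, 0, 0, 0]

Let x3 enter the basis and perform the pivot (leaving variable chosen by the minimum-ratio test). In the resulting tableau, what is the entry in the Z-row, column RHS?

18/5

Ratio test on column x3 — row 1: 25/2 = 25/2; row 2: 18/5 = 18/5. Minimum is 18/5 at row 2 (w2 leaves); pivot element 5.
Divide row 2 by 5; eliminate column x3 from the other rows.
Z-row update in column RHS: 0 − (-1)·(18/5) = 18/5.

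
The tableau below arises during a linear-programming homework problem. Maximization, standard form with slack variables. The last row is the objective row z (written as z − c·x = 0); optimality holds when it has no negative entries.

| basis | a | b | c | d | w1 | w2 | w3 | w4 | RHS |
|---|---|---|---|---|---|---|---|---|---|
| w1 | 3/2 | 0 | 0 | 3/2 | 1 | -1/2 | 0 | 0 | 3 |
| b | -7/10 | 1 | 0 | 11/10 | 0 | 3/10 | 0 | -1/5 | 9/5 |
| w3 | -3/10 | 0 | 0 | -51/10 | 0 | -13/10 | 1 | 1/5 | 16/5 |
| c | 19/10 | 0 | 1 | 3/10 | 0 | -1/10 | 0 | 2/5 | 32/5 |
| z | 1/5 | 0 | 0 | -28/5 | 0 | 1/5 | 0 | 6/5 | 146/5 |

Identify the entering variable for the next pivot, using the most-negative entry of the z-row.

d

Negative z-row entries: d: -28/5.
The most negative is -28/5 in column d, so d enters.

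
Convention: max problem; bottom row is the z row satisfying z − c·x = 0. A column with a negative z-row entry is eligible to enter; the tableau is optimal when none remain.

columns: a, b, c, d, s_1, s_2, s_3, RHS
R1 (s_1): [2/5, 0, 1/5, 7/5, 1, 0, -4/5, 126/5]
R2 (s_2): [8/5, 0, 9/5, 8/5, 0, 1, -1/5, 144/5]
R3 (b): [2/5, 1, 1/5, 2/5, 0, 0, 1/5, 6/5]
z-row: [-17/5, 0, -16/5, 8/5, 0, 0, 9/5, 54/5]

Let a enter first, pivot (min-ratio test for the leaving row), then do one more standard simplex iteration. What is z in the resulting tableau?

30

Ratio test on column a — row 1: (126/5)/(2/5) = 63; row 2: (144/5)/(8/5) = 18; row 3: (6/5)/(2/5) = 3. Minimum is 3 at row 3 (b leaves); pivot element 2/5.
Pivot on row 3; the z-row RHS becomes 54/5 − (-17/5)·3 = 21.
Next entering variable (most negative z-row entry -3/2): c.
Ratio test on column c — row 1: entry 0 ≤ 0; row 2: 24/1 = 24; row 3: 3/(1/2) = 6. Minimum is 6 at row 3 (a leaves); pivot element 1/2.
After the second pivot the z-row RHS is 21 − (-3/2)·6 = 30.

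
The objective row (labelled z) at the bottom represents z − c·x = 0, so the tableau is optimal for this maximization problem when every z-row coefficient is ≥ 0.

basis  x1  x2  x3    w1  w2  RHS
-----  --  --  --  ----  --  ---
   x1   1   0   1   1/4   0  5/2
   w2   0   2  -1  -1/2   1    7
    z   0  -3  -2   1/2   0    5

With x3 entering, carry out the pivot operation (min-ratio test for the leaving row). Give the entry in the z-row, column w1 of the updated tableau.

1

Ratio test on column x3 — row 1: (5/2)/1 = 5/2; row 2: entry -1 ≤ 0. Minimum is 5/2 at row 1 (x1 leaves); pivot element 1.
Divide row 1 by 1; eliminate column x3 from the other rows.
z-row update in column w1: 1/2 − (-2)·(1/4) = 1.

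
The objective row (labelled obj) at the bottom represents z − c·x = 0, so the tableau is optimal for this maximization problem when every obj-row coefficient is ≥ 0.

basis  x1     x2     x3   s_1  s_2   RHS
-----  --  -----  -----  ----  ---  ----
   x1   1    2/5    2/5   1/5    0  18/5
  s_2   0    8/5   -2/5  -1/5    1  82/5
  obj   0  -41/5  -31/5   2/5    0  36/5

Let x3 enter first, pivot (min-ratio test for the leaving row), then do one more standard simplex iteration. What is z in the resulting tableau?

Ratio test on column x3 — row 1: (18/5)/(2/5) = 9; row 2: entry -2/5 ≤ 0. Minimum is 9 at row 1 (x1 leaves); pivot element 2/5.
Pivot on row 1; the obj-row RHS becomes 36/5 − (-31/5)·9 = 63.
Next entering variable (most negative obj-row entry -2): x2.
Ratio test on column x2 — row 1: 9/1 = 9; row 2: 20/2 = 10. Minimum is 9 at row 1 (x3 leaves); pivot element 1.
After the second pivot the obj-row RHS is 63 − (-2)·9 = 81.

81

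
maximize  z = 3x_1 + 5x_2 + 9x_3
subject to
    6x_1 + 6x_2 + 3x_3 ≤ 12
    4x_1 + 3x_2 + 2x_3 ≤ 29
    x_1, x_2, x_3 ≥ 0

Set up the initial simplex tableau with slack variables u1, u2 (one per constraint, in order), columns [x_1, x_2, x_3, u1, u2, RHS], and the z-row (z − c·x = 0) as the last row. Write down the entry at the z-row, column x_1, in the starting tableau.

-3

The z-row carries the negated objective coefficients: the x_1 entry is -3.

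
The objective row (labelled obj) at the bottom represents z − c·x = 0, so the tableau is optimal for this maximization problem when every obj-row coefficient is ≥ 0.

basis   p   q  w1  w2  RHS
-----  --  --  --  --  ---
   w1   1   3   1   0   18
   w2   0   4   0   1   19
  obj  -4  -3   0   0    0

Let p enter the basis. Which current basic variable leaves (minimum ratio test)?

w1

Column p entries and ratios — w1: 18/1 = 18; w2: 0 ≤ 0, skip.
Smallest ratio is 18 in the row of w1, so w1 leaves.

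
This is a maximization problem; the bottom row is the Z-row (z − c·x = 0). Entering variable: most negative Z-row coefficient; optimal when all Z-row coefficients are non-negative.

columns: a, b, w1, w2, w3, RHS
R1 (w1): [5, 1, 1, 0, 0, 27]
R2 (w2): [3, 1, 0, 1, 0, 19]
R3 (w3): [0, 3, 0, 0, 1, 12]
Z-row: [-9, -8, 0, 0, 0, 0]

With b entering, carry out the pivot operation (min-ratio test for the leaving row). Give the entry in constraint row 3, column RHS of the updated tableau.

Ratio test on column b — row 1: 27/1 = 27; row 2: 19/1 = 19; row 3: 12/3 = 4. Minimum is 4 at row 3 (w3 leaves); pivot element 3.
Divide row 3 by 3; eliminate column b from the other rows.
In the new row 3, the RHS entry is the old entry divided by the pivot: 12/3 = 4.

4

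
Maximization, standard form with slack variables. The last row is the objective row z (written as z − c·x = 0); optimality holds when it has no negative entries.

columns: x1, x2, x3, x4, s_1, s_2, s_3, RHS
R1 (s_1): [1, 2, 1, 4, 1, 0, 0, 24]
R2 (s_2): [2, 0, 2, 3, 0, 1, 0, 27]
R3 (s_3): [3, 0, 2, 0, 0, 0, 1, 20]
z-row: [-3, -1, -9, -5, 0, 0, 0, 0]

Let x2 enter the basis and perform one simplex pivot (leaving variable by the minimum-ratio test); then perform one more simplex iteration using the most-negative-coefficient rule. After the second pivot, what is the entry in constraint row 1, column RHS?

7

Ratio test on column x2 — row 1: 24/2 = 12; row 2: entry 0 ≤ 0; row 3: entry 0 ≤ 0. Minimum is 12 at row 1 (s_1 leaves); pivot element 2.
Divide row 1 by 2; eliminate column x2 from the other rows.
Second iteration: most negative z-row entry is -17/2 in column x3, so x3 enters.
Ratio test on column x3 — row 1: 12/(1/2) = 24; row 2: 27/2 = 27/2; row 3: 20/2 = 10. Minimum is 10 at row 3 (s_3 leaves); pivot element 2.
Divide row 3 by 2; eliminate column x3 from the other rows.
After both pivots, the entry at constraint row 1, column RHS is 7.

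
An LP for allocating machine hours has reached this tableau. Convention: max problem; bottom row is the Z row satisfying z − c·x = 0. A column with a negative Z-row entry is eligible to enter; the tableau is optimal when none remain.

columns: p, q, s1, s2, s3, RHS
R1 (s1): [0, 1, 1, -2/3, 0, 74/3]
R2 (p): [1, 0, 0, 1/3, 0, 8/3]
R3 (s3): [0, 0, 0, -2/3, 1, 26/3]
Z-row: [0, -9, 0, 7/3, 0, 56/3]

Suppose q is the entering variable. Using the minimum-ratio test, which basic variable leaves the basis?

Column q entries and ratios — s1: (74/3)/1 = 74/3; p: 0 ≤ 0, skip; s3: 0 ≤ 0, skip.
Smallest ratio is 74/3 in the row of s1, so s1 leaves.

s1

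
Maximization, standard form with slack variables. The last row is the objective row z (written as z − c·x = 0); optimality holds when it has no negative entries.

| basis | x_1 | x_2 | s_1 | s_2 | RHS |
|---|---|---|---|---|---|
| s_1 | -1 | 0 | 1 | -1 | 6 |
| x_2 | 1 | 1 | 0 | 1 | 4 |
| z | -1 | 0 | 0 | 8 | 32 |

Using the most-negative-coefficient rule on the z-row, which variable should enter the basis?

Negative z-row entries: x_1: -1.
The most negative is -1 in column x_1, so x_1 enters.

x_1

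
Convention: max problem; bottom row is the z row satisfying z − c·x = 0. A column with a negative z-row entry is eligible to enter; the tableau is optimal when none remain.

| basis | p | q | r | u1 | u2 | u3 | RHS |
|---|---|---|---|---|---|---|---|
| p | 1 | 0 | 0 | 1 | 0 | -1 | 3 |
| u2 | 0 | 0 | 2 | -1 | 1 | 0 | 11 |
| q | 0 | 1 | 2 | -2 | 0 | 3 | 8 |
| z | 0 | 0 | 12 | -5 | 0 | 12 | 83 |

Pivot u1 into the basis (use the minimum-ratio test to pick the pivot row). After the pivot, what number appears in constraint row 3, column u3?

1

Ratio test on column u1 — row 1: 3/1 = 3; row 2: entry -1 ≤ 0; row 3: entry -2 ≤ 0. Minimum is 3 at row 1 (p leaves); pivot element 1.
Divide row 1 by 1; eliminate column u1 from the other rows.
Row 3 update in column u3: 3 − (-2)·(-1) = 1.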